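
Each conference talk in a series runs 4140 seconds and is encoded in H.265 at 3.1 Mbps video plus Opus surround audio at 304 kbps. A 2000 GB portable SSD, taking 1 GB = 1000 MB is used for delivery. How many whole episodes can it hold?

1135

Audio: 304 kbps = 0.304 Mbps.
Total bitrate: 3.404 Mbps.
Per item: 3.404 Mbps × 4140 s = 14,093 Mb = 1,762 MB.
Capacity: 2000 GB = 16,000,000 Mb; 1135.35 items → 1135 complete.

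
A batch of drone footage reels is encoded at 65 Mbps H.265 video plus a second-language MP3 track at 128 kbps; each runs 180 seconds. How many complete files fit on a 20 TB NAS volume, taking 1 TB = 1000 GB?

13648

Audio: 128 kbps = 0.128 Mbps.
Total bitrate: 65.128 Mbps.
Per item: 65.128 Mbps × 180 s = 11,723 Mb = 1,465 MB.
Capacity: 20 TB = 160,000,000 Mb; 13648.34 items → 13648 complete.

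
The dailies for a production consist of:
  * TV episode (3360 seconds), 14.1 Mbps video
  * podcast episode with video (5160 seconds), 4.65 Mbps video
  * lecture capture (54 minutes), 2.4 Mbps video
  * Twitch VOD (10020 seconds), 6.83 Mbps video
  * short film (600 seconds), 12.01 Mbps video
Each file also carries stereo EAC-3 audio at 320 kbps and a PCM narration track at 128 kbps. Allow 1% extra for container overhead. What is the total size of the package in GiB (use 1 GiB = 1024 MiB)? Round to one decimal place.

Audio total: 320 + 128 = 448 kbps = 0.448 Mbps.
TV episode: 14.548 Mbps × 3360 s × 1.01 = 49370.1 Mb
podcast episode with video: 5.098 Mbps × 5160 s × 1.01 = 26568.7 Mb
lecture capture: 2.848 Mbps × 3240 s × 1.01 = 9319.8 Mb
Twitch VOD: 7.278 Mbps × 10020 s × 1.01 = 73654.8 Mb
short film: 12.458 Mbps × 600 s × 1.01 = 7549.5 Mb
Total: 166463.0 Mb = 20807.9 MB.
= 19.38 GiB.

19.4 GiB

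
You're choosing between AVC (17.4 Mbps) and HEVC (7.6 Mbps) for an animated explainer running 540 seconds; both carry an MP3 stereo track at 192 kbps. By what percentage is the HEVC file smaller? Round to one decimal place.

Audio: 192 kbps = 0.192 Mbps.
AVC: 17.592 Mbps × 540 s = 9499.7 Mb = 1.187 GB.
HEVC: 7.792 Mbps × 540 s = 4207.7 Mb = 0.526 GB.
Reduction: (1 − 0.526/1.187) × 100 = 55.71%.

55.7%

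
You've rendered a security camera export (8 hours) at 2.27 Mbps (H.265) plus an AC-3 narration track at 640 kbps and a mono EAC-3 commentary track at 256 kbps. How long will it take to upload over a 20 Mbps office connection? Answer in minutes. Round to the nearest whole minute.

76 minutes

8 h = 28800 s
Audio total: 640 + 256 = 896 kbps = 0.896 Mbps.
Total bitrate: 3.166 Mbps.
File: 3.166 Mbps × 28800 s = 91180.8 Mb.
At 20 Mbps: 91180.8 / 20 = 4559.0 s ≈ 76 minutes.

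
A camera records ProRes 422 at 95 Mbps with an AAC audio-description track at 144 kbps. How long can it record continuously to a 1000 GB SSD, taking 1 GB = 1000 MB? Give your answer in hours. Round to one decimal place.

23.4 hours

Audio: 144 kbps = 0.144 Mbps.
Total bitrate: 95 + 0.144 = 95.144 Mbps.
Capacity: 1000 GB = 8,000,000 Mb.
Recording time: 8,000,000 / 95.144 = 84,083 s ≈ 23.4 hours.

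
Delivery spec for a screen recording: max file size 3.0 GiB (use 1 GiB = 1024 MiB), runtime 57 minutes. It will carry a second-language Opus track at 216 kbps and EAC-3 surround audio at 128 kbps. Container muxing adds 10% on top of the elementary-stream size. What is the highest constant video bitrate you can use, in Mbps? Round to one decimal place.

6.5 Mbps

Budget: 3.0 GiB = 25769.8 Mb.
Stream payload after overhead: 25769.8 / 1.10 = 23427.1 Mb.
57 min = 3420 s
Total bitrate budget: 23427.1 Mb / 3420 s = 6.850 Mbps.
Audio total: 216 + 128 = 344 kbps = 0.344 Mbps.
Video: 6.850 − 0.344 = 6.506 Mbps.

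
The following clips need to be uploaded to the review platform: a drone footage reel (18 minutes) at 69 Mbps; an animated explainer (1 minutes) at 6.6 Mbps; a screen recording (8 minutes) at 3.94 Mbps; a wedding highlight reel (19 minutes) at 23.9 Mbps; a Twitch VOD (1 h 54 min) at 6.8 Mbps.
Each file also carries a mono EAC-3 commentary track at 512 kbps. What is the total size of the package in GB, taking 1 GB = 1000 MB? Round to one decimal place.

Audio: 512 kbps = 0.512 Mbps.
drone footage reel: 69.512 Mbps × 1080 s = 75073.0 Mb
animated explainer: 7.112 Mbps × 60 s = 426.7 Mb
screen recording: 4.452 Mbps × 480 s = 2137.0 Mb
wedding highlight reel: 24.412 Mbps × 1140 s = 27829.7 Mb
Twitch VOD: 7.312 Mbps × 6840 s = 50014.1 Mb
Total: 155480.4 Mb = 19435.0 MB.
= 19.44 GB.

19.4 GB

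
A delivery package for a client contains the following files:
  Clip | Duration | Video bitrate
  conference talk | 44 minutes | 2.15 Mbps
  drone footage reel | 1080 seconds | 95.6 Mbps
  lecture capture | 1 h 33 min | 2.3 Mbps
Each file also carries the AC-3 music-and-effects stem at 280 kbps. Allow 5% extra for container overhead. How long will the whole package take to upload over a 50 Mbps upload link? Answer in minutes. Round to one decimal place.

Audio: 280 kbps = 0.280 Mbps.
conference talk: 2.430 Mbps × 2640 s × 1.05 = 6736.0 Mb
drone footage reel: 95.880 Mbps × 1080 s × 1.05 = 108727.9 Mb
lecture capture: 2.580 Mbps × 5580 s × 1.05 = 15116.2 Mb
Total: 130580.1 Mb = 16322.5 MB.
At 50 Mbps: 130580.1 / 50 = 2612 s ≈ 43.5 minutes.

43.5 minutes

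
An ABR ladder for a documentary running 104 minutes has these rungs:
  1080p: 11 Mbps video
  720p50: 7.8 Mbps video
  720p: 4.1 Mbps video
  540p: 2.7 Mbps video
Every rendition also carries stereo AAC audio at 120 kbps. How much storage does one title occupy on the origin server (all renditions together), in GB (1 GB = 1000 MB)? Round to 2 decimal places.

104 min = 6240 s
Audio: 120 kbps = 0.120 Mbps.
Sum of rendition bitrates: (11+0.120) + (7.8+0.120) + (4.1+0.120) + (2.7+0.120) = 26.080 Mbps.
× 6240 s = 162,739 Mb = 20,342 MB = 20.34 GB.

20.34 GB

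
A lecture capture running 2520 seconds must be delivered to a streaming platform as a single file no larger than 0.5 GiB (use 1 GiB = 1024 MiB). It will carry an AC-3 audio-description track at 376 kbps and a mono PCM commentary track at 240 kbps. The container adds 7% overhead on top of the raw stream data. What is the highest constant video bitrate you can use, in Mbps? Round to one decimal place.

Budget: 0.5 GiB = 4295.0 Mb.
Stream payload after overhead: 4295.0 / 1.07 = 4014.0 Mb.
Total bitrate budget: 4014.0 Mb / 2520 s = 1.593 Mbps.
Audio total: 376 + 240 = 616 kbps = 0.616 Mbps.
Video: 1.593 − 0.616 = 0.977 Mbps.

1.0 Mbps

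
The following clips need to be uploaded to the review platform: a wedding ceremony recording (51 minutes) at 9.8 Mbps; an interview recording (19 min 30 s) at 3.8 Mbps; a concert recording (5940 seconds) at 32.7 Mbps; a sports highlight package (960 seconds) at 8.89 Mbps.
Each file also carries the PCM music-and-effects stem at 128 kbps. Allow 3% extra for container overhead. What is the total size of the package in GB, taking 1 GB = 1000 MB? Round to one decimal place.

Audio: 128 kbps = 0.128 Mbps.
wedding ceremony recording: 9.928 Mbps × 3060 s × 1.03 = 31291.1 Mb
interview recording: 3.928 Mbps × 1170 s × 1.03 = 4733.6 Mb
concert recording: 32.828 Mbps × 5940 s × 1.03 = 200848.3 Mb
sports highlight package: 9.018 Mbps × 960 s × 1.03 = 8917.0 Mb
Total: 245790.0 Mb = 30723.7 MB.
= 30.72 GB.

30.7 GB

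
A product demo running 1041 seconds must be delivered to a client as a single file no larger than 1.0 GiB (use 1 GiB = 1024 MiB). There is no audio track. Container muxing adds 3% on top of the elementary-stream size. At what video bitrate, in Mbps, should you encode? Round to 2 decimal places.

8.01 Mbps

Budget: 1.0 GiB = 8589.9 Mb.
Stream payload after overhead: 8589.9 / 1.03 = 8339.7 Mb.
Total bitrate budget: 8339.7 Mb / 1041 s = 8.011 Mbps.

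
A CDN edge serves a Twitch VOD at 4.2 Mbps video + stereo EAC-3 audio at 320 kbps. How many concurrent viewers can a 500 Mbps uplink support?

110

Audio: 320 kbps = 0.320 Mbps.
Per-viewer media rate: 4.520 Mbps.
500 Mbps = 500.0 Mbps; 500.0 / 4.520 = 110.62 → 110 viewers.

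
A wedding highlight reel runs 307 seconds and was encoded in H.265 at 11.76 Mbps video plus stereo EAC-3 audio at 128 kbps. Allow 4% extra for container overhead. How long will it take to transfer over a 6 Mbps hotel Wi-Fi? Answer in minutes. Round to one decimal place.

Audio: 128 kbps = 0.128 Mbps.
Total bitrate: 11.888 Mbps.
File: 11.888 Mbps × 307 s = 3649.6 Mb.
With 4% container overhead: ×1.04. → 3795.6 Mb.
At 6 Mbps: 3795.6 / 6 = 632.6 s ≈ 10.5 minutes.

10.5 minutes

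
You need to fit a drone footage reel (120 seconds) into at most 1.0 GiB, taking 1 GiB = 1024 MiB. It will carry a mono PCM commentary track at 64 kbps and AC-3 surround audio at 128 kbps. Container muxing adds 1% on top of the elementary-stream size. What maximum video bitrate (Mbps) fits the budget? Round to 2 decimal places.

Budget: 1.0 GiB = 8589.9 Mb.
Stream payload after overhead: 8589.9 / 1.01 = 8504.9 Mb.
Total bitrate budget: 8504.9 Mb / 120 s = 70.874 Mbps.
Audio total: 64 + 128 = 192 kbps = 0.192 Mbps.
Video: 70.874 − 0.192 = 70.682 Mbps.

70.68 Mbps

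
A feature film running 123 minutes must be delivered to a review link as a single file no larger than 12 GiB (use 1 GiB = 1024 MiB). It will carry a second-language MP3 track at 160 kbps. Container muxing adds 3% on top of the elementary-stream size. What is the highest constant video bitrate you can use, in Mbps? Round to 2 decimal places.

13.40 Mbps

Budget: 12 GiB = 103079.2 Mb.
Stream payload after overhead: 103079.2 / 1.03 = 100076.9 Mb.
123 min = 7380 s
Total bitrate budget: 100076.9 Mb / 7380 s = 13.561 Mbps.
Audio: 160 kbps = 0.160 Mbps.
Video: 13.561 − 0.160 = 13.401 Mbps.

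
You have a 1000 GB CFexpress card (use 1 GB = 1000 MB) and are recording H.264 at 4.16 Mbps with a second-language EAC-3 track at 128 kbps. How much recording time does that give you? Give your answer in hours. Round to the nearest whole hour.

Audio: 128 kbps = 0.128 Mbps.
Total bitrate: 4.16 + 0.128 = 4.288 Mbps.
Capacity: 1000 GB = 8,000,000 Mb.
Recording time: 8,000,000 / 4.288 = 1,865,672 s ≈ 518 hours.

518 hours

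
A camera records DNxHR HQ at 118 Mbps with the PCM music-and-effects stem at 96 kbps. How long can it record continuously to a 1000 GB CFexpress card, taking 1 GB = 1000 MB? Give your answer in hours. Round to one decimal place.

18.8 hours

Audio: 96 kbps = 0.096 Mbps.
Total bitrate: 118 + 0.096 = 118.096 Mbps.
Capacity: 1000 GB = 8,000,000 Mb.
Recording time: 8,000,000 / 118.096 = 67,741 s ≈ 18.8 hours.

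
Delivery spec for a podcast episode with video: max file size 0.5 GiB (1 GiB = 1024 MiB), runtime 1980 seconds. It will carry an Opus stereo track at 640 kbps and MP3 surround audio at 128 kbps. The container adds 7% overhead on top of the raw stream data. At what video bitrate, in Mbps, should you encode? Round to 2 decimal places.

Budget: 0.5 GiB = 4295.0 Mb.
Stream payload after overhead: 4295.0 / 1.07 = 4014.0 Mb.
Total bitrate budget: 4014.0 Mb / 1980 s = 2.027 Mbps.
Audio total: 640 + 128 = 768 kbps = 0.768 Mbps.
Video: 2.027 − 0.768 = 1.259 Mbps.

1.26 Mbps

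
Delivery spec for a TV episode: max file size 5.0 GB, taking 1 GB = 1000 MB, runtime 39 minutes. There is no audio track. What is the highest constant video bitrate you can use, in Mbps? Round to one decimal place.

Budget: 5.0 GB = 40000.0 Mb.
39 min = 2340 s
Total bitrate budget: 40000.0 Mb / 2340 s = 17.094 Mbps.

17.1 Mbps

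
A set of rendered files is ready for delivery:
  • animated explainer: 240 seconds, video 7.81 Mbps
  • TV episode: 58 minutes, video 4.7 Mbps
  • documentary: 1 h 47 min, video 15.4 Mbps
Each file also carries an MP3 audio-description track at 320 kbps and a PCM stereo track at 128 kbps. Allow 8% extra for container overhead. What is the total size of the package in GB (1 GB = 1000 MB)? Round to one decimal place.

16.4 GB

Audio total: 320 + 128 = 448 kbps = 0.448 Mbps.
animated explainer: 8.258 Mbps × 240 s × 1.08 = 2140.5 Mb
TV episode: 5.148 Mbps × 3480 s × 1.08 = 19348.2 Mb
documentary: 15.848 Mbps × 6420 s × 1.08 = 109883.7 Mb
Total: 131372.4 Mb = 16421.6 MB.
= 16.42 GB.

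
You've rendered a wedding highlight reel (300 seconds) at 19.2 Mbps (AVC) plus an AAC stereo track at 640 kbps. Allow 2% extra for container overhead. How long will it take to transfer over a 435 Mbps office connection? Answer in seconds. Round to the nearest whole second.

Audio: 640 kbps = 0.640 Mbps.
Total bitrate: 19.840 Mbps.
File: 19.840 Mbps × 300 s = 5952.0 Mb.
With 2% container overhead: ×1.02. → 6071.0 Mb.
At 435 Mbps: 6071.0 / 435 = 14.0 s ≈ 14 seconds.

14 seconds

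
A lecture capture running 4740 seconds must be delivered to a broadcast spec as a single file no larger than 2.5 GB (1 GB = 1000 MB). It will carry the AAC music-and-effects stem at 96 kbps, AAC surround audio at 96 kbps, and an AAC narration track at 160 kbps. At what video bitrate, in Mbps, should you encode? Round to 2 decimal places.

Budget: 2.5 GB = 20000.0 Mb.
Total bitrate budget: 20000.0 Mb / 4740 s = 4.219 Mbps.
Audio total: 96 + 96 + 160 = 352 kbps = 0.352 Mbps.
Video: 4.219 − 0.352 = 3.867 Mbps.

3.87 Mbps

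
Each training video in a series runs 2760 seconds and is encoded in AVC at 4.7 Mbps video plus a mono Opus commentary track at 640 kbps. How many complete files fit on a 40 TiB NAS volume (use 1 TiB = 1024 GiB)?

Audio: 640 kbps = 0.640 Mbps.
Total bitrate: 5.340 Mbps.
Per item: 5.340 Mbps × 2760 s = 14,738 Mb = 1,842 MB.
Capacity: 40 TiB = 351,843,721 Mb; 23872.59 items → 23872 complete.

23872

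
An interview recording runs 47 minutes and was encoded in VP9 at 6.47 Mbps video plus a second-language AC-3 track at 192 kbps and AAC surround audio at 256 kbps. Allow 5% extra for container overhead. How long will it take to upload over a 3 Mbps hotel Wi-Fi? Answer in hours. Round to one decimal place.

47 min = 2820 s
Audio total: 192 + 256 = 448 kbps = 0.448 Mbps.
Total bitrate: 6.918 Mbps.
File: 6.918 Mbps × 2820 s = 19508.8 Mb.
With 5% container overhead: ×1.05. → 20484.2 Mb.
At 3 Mbps: 20484.2 / 3 = 6828.1 s ≈ 1.9 hours.

1.9 hours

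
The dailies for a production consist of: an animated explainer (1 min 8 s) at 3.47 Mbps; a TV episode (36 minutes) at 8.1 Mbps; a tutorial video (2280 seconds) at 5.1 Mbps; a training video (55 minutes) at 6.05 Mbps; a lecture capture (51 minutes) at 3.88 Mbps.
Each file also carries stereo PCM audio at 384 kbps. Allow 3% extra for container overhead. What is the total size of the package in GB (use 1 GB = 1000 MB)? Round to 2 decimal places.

Audio: 384 kbps = 0.384 Mbps.
animated explainer: 3.854 Mbps × 68 s × 1.03 = 269.9 Mb
TV episode: 8.484 Mbps × 2160 s × 1.03 = 18875.2 Mb
tutorial video: 5.484 Mbps × 2280 s × 1.03 = 12878.6 Mb
training video: 6.434 Mbps × 3300 s × 1.03 = 21869.2 Mb
lecture capture: 4.264 Mbps × 3060 s × 1.03 = 13439.3 Mb
Total: 67332.2 Mb = 8416.5 MB.
= 8.417 GB.

8.42 GB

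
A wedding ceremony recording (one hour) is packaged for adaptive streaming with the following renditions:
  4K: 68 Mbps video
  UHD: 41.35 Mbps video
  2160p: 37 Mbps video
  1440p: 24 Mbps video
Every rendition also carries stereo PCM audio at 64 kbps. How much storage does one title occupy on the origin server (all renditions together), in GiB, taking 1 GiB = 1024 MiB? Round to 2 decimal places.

71.50 GiB

1 h = 3600 s
Audio: 64 kbps = 0.064 Mbps.
Sum of rendition bitrates: (68+0.064) + (41.35+0.064) + (37+0.064) + (24+0.064) = 170.606 Mbps.
× 3600 s = 614,182 Mb = 76,773 MB = 71.50 GiB.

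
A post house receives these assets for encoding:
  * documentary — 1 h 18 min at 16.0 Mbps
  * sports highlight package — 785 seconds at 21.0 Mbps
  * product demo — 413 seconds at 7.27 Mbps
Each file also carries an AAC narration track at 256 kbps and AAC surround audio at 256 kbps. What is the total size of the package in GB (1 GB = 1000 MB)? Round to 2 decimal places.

Audio total: 256 + 256 = 512 kbps = 0.512 Mbps.
documentary: 16.512 Mbps × 4680 s = 77276.2 Mb
sports highlight package: 21.512 Mbps × 785 s = 16886.9 Mb
product demo: 7.782 Mbps × 413 s = 3214.0 Mb
Total: 97377.0 Mb = 12172.1 MB.
= 12.17 GB.

12.17 GB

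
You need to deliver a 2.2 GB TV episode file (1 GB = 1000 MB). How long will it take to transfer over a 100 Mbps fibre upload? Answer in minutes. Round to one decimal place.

2.9 minutes

File: 2.2 GB = 17600.0 Mb.
At 100 Mbps: 17600.0 / 100 = 176.0 s ≈ 2.93 minutes.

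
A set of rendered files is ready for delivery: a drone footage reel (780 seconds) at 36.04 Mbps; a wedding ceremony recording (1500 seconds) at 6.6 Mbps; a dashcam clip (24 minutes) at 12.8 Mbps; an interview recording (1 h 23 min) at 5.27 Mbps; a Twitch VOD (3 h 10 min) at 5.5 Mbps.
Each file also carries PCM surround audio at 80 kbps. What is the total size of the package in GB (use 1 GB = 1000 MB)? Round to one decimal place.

Audio: 80 kbps = 0.080 Mbps.
drone footage reel: 36.120 Mbps × 780 s = 28173.6 Mb
wedding ceremony recording: 6.680 Mbps × 1500 s = 10020.0 Mb
dashcam clip: 12.880 Mbps × 1440 s = 18547.2 Mb
interview recording: 5.350 Mbps × 4980 s = 26643.0 Mb
Twitch VOD: 5.580 Mbps × 11400 s = 63612.0 Mb
Total: 146995.8 Mb = 18374.5 MB.
= 18.37 GB.

18.4 GB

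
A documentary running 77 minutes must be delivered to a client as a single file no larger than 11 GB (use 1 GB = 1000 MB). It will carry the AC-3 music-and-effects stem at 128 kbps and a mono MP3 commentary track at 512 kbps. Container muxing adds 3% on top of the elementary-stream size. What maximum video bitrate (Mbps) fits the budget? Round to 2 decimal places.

Budget: 11 GB = 88000.0 Mb.
Stream payload after overhead: 88000.0 / 1.03 = 85436.9 Mb.
77 min = 4620 s
Total bitrate budget: 85436.9 Mb / 4620 s = 18.493 Mbps.
Audio total: 128 + 512 = 640 kbps = 0.640 Mbps.
Video: 18.493 − 0.640 = 17.853 Mbps.

17.85 Mbps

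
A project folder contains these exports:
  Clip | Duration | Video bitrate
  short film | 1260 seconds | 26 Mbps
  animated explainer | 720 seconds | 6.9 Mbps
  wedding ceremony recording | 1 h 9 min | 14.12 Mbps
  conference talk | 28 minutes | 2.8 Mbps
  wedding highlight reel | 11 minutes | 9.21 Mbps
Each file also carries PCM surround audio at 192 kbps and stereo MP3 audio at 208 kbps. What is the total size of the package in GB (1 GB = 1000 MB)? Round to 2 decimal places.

Audio total: 192 + 208 = 400 kbps = 0.400 Mbps.
short film: 26.400 Mbps × 1260 s = 33264.0 Mb
animated explainer: 7.300 Mbps × 720 s = 5256.0 Mb
wedding ceremony recording: 14.520 Mbps × 4140 s = 60112.8 Mb
conference talk: 3.200 Mbps × 1680 s = 5376.0 Mb
wedding highlight reel: 9.610 Mbps × 660 s = 6342.6 Mb
Total: 110351.4 Mb = 13793.9 MB.
= 13.79 GB.

13.79 GB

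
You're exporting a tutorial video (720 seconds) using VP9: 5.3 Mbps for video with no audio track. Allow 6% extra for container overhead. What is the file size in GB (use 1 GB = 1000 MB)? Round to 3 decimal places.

Total bitrate: 5.3 Mbps.
Stream data: 5.300 Mbps × 720 s = 3816.0 Mb.
With 6% container overhead: ×1.06.
4,045 Mb ÷ 8 = 505.6 MB → 0.5056 GB.

0.506 GB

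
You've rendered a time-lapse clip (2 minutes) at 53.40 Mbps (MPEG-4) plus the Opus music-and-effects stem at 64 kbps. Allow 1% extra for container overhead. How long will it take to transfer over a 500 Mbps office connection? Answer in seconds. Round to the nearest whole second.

2 min = 120 s
Audio: 64 kbps = 0.064 Mbps.
Total bitrate: 53.464 Mbps.
File: 53.464 Mbps × 120 s = 6415.7 Mb.
With 1% container overhead: ×1.01. → 6479.8 Mb.
At 500 Mbps: 6479.8 / 500 = 13.0 s ≈ 13 seconds.

13 seconds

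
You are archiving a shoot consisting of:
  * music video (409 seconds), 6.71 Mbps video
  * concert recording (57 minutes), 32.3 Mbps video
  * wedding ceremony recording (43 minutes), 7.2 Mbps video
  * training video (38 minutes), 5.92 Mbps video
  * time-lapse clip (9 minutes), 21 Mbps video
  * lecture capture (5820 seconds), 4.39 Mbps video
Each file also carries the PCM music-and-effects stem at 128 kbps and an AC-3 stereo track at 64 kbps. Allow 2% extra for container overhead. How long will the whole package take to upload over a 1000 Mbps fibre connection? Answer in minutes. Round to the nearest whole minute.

3 minutes

Audio total: 128 + 64 = 192 kbps = 0.192 Mbps.
music video: 6.902 Mbps × 409 s × 1.02 = 2879.4 Mb
concert recording: 32.492 Mbps × 3420 s × 1.02 = 113345.1 Mb
wedding ceremony recording: 7.392 Mbps × 2580 s × 1.02 = 19452.8 Mb
training video: 6.112 Mbps × 2280 s × 1.02 = 14214.1 Mb
time-lapse clip: 21.192 Mbps × 540 s × 1.02 = 11672.6 Mb
lecture capture: 4.582 Mbps × 5820 s × 1.02 = 27200.6 Mb
Total: 188764.5 Mb = 23595.6 MB.
At 1000 Mbps: 188764.5 / 1000 = 189 s ≈ 3.15 minutes.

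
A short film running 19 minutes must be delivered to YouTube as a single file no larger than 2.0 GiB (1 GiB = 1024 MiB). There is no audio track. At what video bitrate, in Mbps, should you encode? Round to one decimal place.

15.1 Mbps

Budget: 2.0 GiB = 17179.9 Mb.
19 min = 1140 s
Total bitrate budget: 17179.9 Mb / 1140 s = 15.070 Mbps.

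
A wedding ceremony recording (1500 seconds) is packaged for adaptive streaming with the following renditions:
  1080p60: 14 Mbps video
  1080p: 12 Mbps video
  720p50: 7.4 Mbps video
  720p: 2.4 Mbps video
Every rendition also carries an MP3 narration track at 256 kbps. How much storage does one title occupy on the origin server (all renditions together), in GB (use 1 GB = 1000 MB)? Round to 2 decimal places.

Audio: 256 kbps = 0.256 Mbps.
Sum of rendition bitrates: (14+0.256) + (12+0.256) + (7.4+0.256) + (2.4+0.256) = 36.824 Mbps.
× 1500 s = 55,236 Mb = 6,904 MB = 6.904 GB.

6.90 GB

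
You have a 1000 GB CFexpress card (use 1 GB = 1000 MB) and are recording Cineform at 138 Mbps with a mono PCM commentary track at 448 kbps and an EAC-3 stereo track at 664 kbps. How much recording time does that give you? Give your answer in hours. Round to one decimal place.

Audio total: 448 + 664 = 1112 kbps = 1.112 Mbps.
Total bitrate: 138 + 1.112 = 139.112 Mbps.
Capacity: 1000 GB = 8,000,000 Mb.
Recording time: 8,000,000 / 139.112 = 57,508 s ≈ 16.0 hours.

16.0 hours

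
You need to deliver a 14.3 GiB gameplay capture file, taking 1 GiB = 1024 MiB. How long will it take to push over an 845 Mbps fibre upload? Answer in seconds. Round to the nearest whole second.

File: 14.3 GiB = 122836.1 Mb.
At 845 Mbps: 122836.1 / 845 = 145.4 s ≈ 145 seconds.

145 seconds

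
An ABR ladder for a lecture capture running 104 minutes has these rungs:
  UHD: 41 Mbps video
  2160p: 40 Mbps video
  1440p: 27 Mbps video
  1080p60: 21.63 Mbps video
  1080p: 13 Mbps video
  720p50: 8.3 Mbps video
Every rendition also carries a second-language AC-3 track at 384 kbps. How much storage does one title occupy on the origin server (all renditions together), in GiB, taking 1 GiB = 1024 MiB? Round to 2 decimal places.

111.31 GiB

104 min = 6240 s
Audio: 384 kbps = 0.384 Mbps.
Sum of rendition bitrates: (41+0.384) + (40+0.384) + (27+0.384) + (21.63+0.384) + (13+0.384) + (8.3+0.384) = 153.234 Mbps.
× 6240 s = 956,180 Mb = 119,523 MB = 111.3 GiB.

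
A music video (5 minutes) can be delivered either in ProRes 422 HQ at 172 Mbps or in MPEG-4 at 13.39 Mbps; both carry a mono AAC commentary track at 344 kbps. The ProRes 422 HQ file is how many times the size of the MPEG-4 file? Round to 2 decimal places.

12.55

5 min = 300 s
Audio: 344 kbps = 0.344 Mbps.
ProRes 422 HQ: 172.344 Mbps × 300 s = 51703.2 Mb = 6.463 GB.
MPEG-4: 13.734 Mbps × 300 s = 4120.2 Mb = 0.515 GB.
Ratio: 6.463 / 0.515 = 12.549.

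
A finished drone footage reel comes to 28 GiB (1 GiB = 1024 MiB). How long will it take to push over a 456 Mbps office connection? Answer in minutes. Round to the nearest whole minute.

9 minutes

File: 28 GiB = 240518.2 Mb.
At 456 Mbps: 240518.2 / 456 = 527.5 s ≈ 8.79 minutes.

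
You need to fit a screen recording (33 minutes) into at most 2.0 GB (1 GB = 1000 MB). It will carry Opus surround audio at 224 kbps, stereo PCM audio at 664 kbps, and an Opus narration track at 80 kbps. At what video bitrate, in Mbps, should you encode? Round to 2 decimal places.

Budget: 2.0 GB = 16000.0 Mb.
33 min = 1980 s
Total bitrate budget: 16000.0 Mb / 1980 s = 8.081 Mbps.
Audio total: 224 + 664 + 80 = 968 kbps = 0.968 Mbps.
Video: 8.081 − 0.968 = 7.113 Mbps.

7.11 Mbps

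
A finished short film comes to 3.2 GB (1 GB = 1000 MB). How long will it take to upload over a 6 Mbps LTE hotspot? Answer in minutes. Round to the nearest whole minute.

71 minutes

File: 3.2 GB = 25600.0 Mb.
At 6 Mbps: 25600.0 / 6 = 4266.7 s ≈ 71.1 minutes.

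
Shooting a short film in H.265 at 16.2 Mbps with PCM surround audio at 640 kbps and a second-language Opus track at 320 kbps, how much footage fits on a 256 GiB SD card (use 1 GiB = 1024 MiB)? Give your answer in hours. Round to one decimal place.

35.6 hours

Audio total: 640 + 320 = 960 kbps = 0.960 Mbps.
Total bitrate: 16.2 + 0.960 = 17.160 Mbps.
Capacity: 256 GiB = 2,199,023 Mb.
Recording time: 2,199,023 / 17.160 = 128,148 s ≈ 35.6 hours.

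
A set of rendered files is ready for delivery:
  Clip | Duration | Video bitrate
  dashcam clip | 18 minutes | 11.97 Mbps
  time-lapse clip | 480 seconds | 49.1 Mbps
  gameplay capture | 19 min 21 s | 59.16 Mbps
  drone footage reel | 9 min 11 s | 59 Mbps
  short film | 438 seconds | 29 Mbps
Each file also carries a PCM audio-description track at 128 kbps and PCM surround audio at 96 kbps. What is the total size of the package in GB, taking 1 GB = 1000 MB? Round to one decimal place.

18.9 GB

Audio total: 128 + 96 = 224 kbps = 0.224 Mbps.
dashcam clip: 12.194 Mbps × 1080 s = 13169.5 Mb
time-lapse clip: 49.324 Mbps × 480 s = 23675.5 Mb
gameplay capture: 59.384 Mbps × 1161 s = 68944.8 Mb
drone footage reel: 59.224 Mbps × 551 s = 32632.4 Mb
short film: 29.224 Mbps × 438 s = 12800.1 Mb
Total: 151222.4 Mb = 18902.8 MB.
= 18.90 GB.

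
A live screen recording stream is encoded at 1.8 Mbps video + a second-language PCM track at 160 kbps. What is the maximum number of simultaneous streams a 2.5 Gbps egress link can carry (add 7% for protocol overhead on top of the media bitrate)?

Audio: 160 kbps = 0.160 Mbps.
Per-viewer media rate: 1.960 Mbps.
On the wire with 7% overhead: 2.097 Mbps.
2.5 Gbps = 2,500 Mbps; 2,500 / 2.097 = 1192.07 → 1192 viewers.

1192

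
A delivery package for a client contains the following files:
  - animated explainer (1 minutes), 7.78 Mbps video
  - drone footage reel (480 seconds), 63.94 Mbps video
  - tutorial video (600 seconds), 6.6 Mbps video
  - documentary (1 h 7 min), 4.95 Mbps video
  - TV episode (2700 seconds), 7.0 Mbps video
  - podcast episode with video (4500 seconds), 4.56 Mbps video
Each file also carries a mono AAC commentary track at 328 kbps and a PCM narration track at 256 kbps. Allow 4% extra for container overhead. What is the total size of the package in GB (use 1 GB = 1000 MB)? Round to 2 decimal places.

Audio total: 328 + 256 = 584 kbps = 0.584 Mbps.
animated explainer: 8.364 Mbps × 60 s × 1.04 = 521.9 Mb
drone footage reel: 64.524 Mbps × 480 s × 1.04 = 32210.4 Mb
tutorial video: 7.184 Mbps × 600 s × 1.04 = 4482.8 Mb
documentary: 5.534 Mbps × 4020 s × 1.04 = 23136.5 Mb
TV episode: 7.584 Mbps × 2700 s × 1.04 = 21295.9 Mb
podcast episode with video: 5.144 Mbps × 4500 s × 1.04 = 24073.9 Mb
Total: 105721.4 Mb = 13215.2 MB.
= 13.22 GB.

13.22 GB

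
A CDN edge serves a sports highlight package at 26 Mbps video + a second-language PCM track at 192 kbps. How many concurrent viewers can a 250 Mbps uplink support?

Audio: 192 kbps = 0.192 Mbps.
Per-viewer media rate: 26.192 Mbps.
250 Mbps = 250.0 Mbps; 250.0 / 26.192 = 9.54 → 9 viewers.

9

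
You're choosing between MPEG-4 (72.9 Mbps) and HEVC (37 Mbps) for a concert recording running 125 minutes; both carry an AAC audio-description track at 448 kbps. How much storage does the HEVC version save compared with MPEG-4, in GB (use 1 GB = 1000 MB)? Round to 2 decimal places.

125 min = 7500 s
Audio: 448 kbps = 0.448 Mbps.
MPEG-4: 73.348 Mbps × 7500 s = 550110.0 Mb = 68.764 GB.
HEVC: 37.448 Mbps × 7500 s = 280860.0 Mb = 35.108 GB.
Saving: 68.764 − 35.108 = 33.656 GB.

33.66 GB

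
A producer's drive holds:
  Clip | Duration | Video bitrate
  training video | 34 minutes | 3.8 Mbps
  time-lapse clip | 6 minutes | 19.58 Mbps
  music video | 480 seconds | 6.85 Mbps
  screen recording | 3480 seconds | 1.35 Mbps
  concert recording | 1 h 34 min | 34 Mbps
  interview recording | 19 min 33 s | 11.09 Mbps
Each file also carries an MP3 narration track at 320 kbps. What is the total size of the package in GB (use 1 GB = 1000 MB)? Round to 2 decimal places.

28.97 GB

Audio: 320 kbps = 0.320 Mbps.
training video: 4.120 Mbps × 2040 s = 8404.8 Mb
time-lapse clip: 19.900 Mbps × 360 s = 7164.0 Mb
music video: 7.170 Mbps × 480 s = 3441.6 Mb
screen recording: 1.670 Mbps × 3480 s = 5811.6 Mb
concert recording: 34.320 Mbps × 5640 s = 193564.8 Mb
interview recording: 11.410 Mbps × 1173 s = 13383.9 Mb
Total: 231770.7 Mb = 28971.3 MB.
= 28.97 GB.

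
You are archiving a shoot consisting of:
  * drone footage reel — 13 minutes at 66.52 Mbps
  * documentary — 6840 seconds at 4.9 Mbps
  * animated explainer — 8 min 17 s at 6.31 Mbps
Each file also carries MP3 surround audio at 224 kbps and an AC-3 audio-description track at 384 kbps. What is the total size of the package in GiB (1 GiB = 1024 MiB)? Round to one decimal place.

10.9 GiB

Audio total: 224 + 384 = 608 kbps = 0.608 Mbps.
drone footage reel: 67.128 Mbps × 780 s = 52359.8 Mb
documentary: 5.508 Mbps × 6840 s = 37674.7 Mb
animated explainer: 6.918 Mbps × 497 s = 3438.2 Mb
Total: 93472.8 Mb = 11684.1 MB.
= 10.88 GiB.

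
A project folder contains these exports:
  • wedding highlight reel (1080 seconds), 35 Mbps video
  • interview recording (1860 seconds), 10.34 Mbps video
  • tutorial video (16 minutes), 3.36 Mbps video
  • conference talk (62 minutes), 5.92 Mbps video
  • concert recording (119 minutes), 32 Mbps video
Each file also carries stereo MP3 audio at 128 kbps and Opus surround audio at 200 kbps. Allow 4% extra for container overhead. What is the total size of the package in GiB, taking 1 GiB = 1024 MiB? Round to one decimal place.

Audio total: 128 + 200 = 328 kbps = 0.328 Mbps.
wedding highlight reel: 35.328 Mbps × 1080 s × 1.04 = 39680.4 Mb
interview recording: 10.668 Mbps × 1860 s × 1.04 = 20636.2 Mb
tutorial video: 3.688 Mbps × 960 s × 1.04 = 3682.1 Mb
conference talk: 6.248 Mbps × 3720 s × 1.04 = 24172.3 Mb
concert recording: 32.328 Mbps × 7140 s × 1.04 = 240054.8 Mb
Total: 328225.7 Mb = 41028.2 MB.
= 38.21 GiB.

38.2 GiB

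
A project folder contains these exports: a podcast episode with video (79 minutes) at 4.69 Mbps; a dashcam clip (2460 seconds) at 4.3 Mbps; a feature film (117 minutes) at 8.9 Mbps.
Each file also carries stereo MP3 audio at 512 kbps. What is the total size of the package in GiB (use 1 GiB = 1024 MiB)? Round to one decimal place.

Audio: 512 kbps = 0.512 Mbps.
podcast episode with video: 5.202 Mbps × 4740 s = 24657.5 Mb
dashcam clip: 4.812 Mbps × 2460 s = 11837.5 Mb
feature film: 9.412 Mbps × 7020 s = 66072.2 Mb
Total: 102567.2 Mb = 12820.9 MB.
= 11.94 GiB.

11.9 GiB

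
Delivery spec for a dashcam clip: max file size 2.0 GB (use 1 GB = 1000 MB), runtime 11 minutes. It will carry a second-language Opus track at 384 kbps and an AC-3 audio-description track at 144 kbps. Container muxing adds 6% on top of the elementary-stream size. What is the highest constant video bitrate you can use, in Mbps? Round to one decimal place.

Budget: 2.0 GB = 16000.0 Mb.
Stream payload after overhead: 16000.0 / 1.06 = 15094.3 Mb.
11 min = 660 s
Total bitrate budget: 15094.3 Mb / 660 s = 22.870 Mbps.
Audio total: 384 + 144 = 528 kbps = 0.528 Mbps.
Video: 22.870 − 0.528 = 22.342 Mbps.

22.3 Mbps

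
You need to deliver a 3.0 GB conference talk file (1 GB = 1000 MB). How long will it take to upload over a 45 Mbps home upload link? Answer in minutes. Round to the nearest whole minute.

File: 3.0 GB = 24000.0 Mb.
At 45 Mbps: 24000.0 / 45 = 533.3 s ≈ 8.89 minutes.

9 minutes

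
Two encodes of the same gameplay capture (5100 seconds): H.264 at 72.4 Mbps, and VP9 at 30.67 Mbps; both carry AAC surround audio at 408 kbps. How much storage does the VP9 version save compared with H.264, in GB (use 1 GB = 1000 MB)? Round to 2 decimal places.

26.60 GB

Audio: 408 kbps = 0.408 Mbps.
H.264: 72.808 Mbps × 5100 s = 371320.8 Mb = 46.415 GB.
VP9: 31.078 Mbps × 5100 s = 158497.8 Mb = 19.812 GB.
Saving: 46.415 − 19.812 = 26.603 GB.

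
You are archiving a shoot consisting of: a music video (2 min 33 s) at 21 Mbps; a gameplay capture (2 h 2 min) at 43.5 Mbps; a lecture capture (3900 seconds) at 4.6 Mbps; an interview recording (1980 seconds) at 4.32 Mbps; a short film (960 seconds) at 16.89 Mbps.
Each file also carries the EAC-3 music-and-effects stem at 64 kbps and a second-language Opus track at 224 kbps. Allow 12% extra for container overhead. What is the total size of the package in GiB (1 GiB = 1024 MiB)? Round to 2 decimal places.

48.04 GiB

Audio total: 64 + 224 = 288 kbps = 0.288 Mbps.
music video: 21.288 Mbps × 153 s × 1.12 = 3647.9 Mb
gameplay capture: 43.788 Mbps × 7320 s × 1.12 = 358991.5 Mb
lecture capture: 4.888 Mbps × 3900 s × 1.12 = 21350.8 Mb
interview recording: 4.608 Mbps × 1980 s × 1.12 = 10218.7 Mb
short film: 17.178 Mbps × 960 s × 1.12 = 18469.8 Mb
Total: 412678.7 Mb = 51584.8 MB.
= 48.04 GiB.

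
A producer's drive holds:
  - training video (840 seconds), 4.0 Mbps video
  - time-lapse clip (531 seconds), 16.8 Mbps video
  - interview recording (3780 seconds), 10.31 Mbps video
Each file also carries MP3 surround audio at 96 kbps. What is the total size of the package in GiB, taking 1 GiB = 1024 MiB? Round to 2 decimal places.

6.02 GiB

Audio: 96 kbps = 0.096 Mbps.
training video: 4.096 Mbps × 840 s = 3440.6 Mb
time-lapse clip: 16.896 Mbps × 531 s = 8971.8 Mb
interview recording: 10.406 Mbps × 3780 s = 39334.7 Mb
Total: 51747.1 Mb = 6468.4 MB.
= 6.024 GiB.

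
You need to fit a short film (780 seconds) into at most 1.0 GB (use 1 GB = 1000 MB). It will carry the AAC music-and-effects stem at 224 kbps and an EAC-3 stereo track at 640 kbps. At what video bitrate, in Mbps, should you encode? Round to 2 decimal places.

Budget: 1.0 GB = 8000.0 Mb.
Total bitrate budget: 8000.0 Mb / 780 s = 10.256 Mbps.
Audio total: 224 + 640 = 864 kbps = 0.864 Mbps.
Video: 10.256 − 0.864 = 9.392 Mbps.

9.39 Mbps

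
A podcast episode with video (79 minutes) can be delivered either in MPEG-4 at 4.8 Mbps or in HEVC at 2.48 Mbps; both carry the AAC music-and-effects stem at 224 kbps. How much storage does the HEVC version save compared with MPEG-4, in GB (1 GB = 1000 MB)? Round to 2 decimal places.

79 min = 4740 s
Audio: 224 kbps = 0.224 Mbps.
MPEG-4: 5.024 Mbps × 4740 s = 23813.8 Mb = 2.977 GB.
HEVC: 2.704 Mbps × 4740 s = 12817.0 Mb = 1.602 GB.
Saving: 2.977 − 1.602 = 1.375 GB.

1.37 GB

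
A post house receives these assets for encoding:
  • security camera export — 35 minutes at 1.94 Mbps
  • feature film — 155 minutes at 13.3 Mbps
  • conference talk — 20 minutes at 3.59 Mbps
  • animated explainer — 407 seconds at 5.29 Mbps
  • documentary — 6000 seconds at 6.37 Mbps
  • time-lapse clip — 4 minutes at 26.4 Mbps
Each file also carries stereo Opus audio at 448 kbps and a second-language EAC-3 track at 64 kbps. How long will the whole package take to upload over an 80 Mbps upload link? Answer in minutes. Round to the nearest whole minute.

39 minutes

Audio total: 448 + 64 = 512 kbps = 0.512 Mbps.
security camera export: 2.452 Mbps × 2100 s = 5149.2 Mb
feature film: 13.812 Mbps × 9300 s = 128451.6 Mb
conference talk: 4.102 Mbps × 1200 s = 4922.4 Mb
animated explainer: 5.802 Mbps × 407 s = 2361.4 Mb
documentary: 6.882 Mbps × 6000 s = 41292.0 Mb
time-lapse clip: 26.912 Mbps × 240 s = 6458.9 Mb
Total: 188635.5 Mb = 23579.4 MB.
At 80 Mbps: 188635.5 / 80 = 2358 s ≈ 39.3 minutes.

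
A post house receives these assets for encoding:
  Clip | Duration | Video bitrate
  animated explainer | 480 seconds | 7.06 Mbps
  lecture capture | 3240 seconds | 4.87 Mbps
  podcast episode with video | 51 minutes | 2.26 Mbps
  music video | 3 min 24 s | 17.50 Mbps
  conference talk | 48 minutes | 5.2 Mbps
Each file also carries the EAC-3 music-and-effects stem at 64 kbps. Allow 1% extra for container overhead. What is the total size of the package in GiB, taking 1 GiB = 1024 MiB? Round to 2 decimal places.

5.32 GiB

Audio: 64 kbps = 0.064 Mbps.
animated explainer: 7.124 Mbps × 480 s × 1.01 = 3453.7 Mb
lecture capture: 4.934 Mbps × 3240 s × 1.01 = 16146.0 Mb
podcast episode with video: 2.324 Mbps × 3060 s × 1.01 = 7182.6 Mb
music video: 17.564 Mbps × 204 s × 1.01 = 3618.9 Mb
conference talk: 5.264 Mbps × 2880 s × 1.01 = 15311.9 Mb
Total: 45713.1 Mb = 5714.1 MB.
= 5.322 GiB.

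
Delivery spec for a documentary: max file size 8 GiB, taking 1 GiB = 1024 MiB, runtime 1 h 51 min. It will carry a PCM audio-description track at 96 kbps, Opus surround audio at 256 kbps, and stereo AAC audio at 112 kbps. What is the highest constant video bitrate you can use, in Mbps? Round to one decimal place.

Budget: 8 GiB = 68719.5 Mb.
1 h 51 min = 111 min = 6660 s
Total bitrate budget: 68719.5 Mb / 6660 s = 10.318 Mbps.
Audio total: 96 + 256 + 112 = 464 kbps = 0.464 Mbps.
Video: 10.318 − 0.464 = 9.854 Mbps.

9.9 Mbps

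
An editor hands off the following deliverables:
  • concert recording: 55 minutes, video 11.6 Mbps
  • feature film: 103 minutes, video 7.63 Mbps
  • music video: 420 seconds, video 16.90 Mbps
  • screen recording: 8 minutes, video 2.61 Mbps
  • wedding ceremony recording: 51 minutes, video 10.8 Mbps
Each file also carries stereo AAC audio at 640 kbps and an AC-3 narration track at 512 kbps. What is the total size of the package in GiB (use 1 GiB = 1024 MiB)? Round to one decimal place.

Audio total: 640 + 512 = 1152 kbps = 1.152 Mbps.
concert recording: 12.752 Mbps × 3300 s = 42081.6 Mb
feature film: 8.782 Mbps × 6180 s = 54272.8 Mb
music video: 18.052 Mbps × 420 s = 7581.8 Mb
screen recording: 3.762 Mbps × 480 s = 1805.8 Mb
wedding ceremony recording: 11.952 Mbps × 3060 s = 36573.1 Mb
Total: 142315.1 Mb = 17789.4 MB.
= 16.57 GiB.

16.6 GiB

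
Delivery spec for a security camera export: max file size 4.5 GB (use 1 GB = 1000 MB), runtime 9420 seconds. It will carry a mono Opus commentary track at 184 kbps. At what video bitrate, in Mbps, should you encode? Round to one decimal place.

3.6 Mbps

Budget: 4.5 GB = 36000.0 Mb.
Total bitrate budget: 36000.0 Mb / 9420 s = 3.822 Mbps.
Audio: 184 kbps = 0.184 Mbps.
Video: 3.822 − 0.184 = 3.638 Mbps.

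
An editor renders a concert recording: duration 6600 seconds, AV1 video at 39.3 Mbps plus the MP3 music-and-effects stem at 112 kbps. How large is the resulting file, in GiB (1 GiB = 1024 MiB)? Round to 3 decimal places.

Audio: 112 kbps = 0.112 Mbps.
Total bitrate: 39.3 + 0.112 = 39.412 Mbps.
Stream data: 39.412 Mbps × 6600 s = 260119.2 Mb.
260,119 Mb = 32,514,900,000 bytes ÷ 1,073,741,824 = 30.28 GiB.

30.282 GiB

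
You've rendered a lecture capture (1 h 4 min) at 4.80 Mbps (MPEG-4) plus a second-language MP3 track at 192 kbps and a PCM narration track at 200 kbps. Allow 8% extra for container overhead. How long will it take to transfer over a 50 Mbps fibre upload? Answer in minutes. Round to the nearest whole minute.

1 h 4 min = 64 min = 3840 s
Audio total: 192 + 200 = 392 kbps = 0.392 Mbps.
Total bitrate: 5.192 Mbps.
File: 5.192 Mbps × 3840 s = 19937.3 Mb.
With 8% container overhead: ×1.08. → 21532.3 Mb.
At 50 Mbps: 21532.3 / 50 = 430.6 s ≈ 7.18 minutes.

7 minutes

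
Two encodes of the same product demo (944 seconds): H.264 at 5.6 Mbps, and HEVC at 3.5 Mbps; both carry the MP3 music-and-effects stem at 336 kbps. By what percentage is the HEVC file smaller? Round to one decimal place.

35.4%

Audio: 336 kbps = 0.336 Mbps.
H.264: 5.936 Mbps × 944 s = 5603.6 Mb = 0.652 GiB.
HEVC: 3.836 Mbps × 944 s = 3621.2 Mb = 0.422 GiB.
Reduction: (1 − 0.422/0.652) × 100 = 35.38%.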